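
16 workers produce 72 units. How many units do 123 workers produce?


Direct proportion: y/x = constant
k = 72/16 = 4.5000
y₂ = k × 123 = 72 × 123 / 16 = 8856/16
= 553.50

553.50


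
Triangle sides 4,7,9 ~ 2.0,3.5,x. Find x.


Scale factor = 2.0/4 = 0.5
Missing side = 9 × 0.5
= 4.5

4.5


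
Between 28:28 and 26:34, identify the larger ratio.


28/28 = 1.0000
26/34 = 0.7647
1.0000 > 0.7647, so 28:28 is greater
= 28:28

28:28


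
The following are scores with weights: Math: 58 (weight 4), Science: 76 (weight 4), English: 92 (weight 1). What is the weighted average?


Numerator = 58×4 + 76×4 + 92×1
= 232 + 304 + 92
= 628
Total weight = 9
Weighted avg = 628/9
= 69.78

69.78


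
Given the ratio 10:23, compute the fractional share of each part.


Total parts = 10 + 23 = 33
First part: 10/33 = 10/33
Second part: 23/33 = 23/33
= 10/33 and 23/33

10/33 and 23/33


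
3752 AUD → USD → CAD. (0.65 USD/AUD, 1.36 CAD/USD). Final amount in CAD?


Step 1: 3752 AUD × 0.65 = 2438.80 USD
Step 2: 2438.80 USD × 1.36 = 3316.77 CAD
Implied rate AUD→CAD = 0.65 × 1.36 = 0.8840
= 3316.77 CAD

3316.77 CAD


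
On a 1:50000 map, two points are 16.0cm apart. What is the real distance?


Real distance = map distance × scale
= 16.0cm × 50000
= 800000 cm = 8000.0 m
= 8.000 km

8.000 km


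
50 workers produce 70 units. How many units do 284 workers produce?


Direct proportion: y/x = constant
k = 70/50 = 1.4000
y₂ = k × 284 = 70 × 284 / 50 = 19880/50
= 397.60

397.60


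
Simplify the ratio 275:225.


GCD(275, 225) = 25
275/25 : 225/25
= 11:9

11:9


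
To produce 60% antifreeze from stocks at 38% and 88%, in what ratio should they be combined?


Let x parts of 38% mix with y parts of 88%.
38x + 88y = 60(x + y)
38x + 88y = 60x + 60y
x(38 - 60) = y(60 - 88)
x/y = (88 - 60)/(60 - 38) = 28/22
Simplify: 14:11
= 14:11

14:11


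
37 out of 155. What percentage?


Percentage = (part / whole) × 100
= (37 / 155) × 100
≈ 23.87%

23.87%


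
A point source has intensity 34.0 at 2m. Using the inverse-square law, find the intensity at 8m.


I₁d₁² = I₂d₂²
I₂ = I₁ × (d₁/d₂)²
= 34.0 × (2/8)²
= 34.0 × 4/64
= 136/64
= 2.1250

2.1250


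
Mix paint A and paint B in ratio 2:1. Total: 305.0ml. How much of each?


Total parts = 2 + 1 = 3
paint A: 305.0 × 2/3 = 203.3ml
paint B: 305.0 × 1/3 = 101.7ml
= 203.3ml and 101.7ml

203.3ml and 101.7ml


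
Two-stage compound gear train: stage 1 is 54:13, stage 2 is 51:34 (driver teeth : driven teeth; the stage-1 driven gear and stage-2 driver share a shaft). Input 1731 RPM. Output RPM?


Stage 1: RPM_B = RPM_A × t_A/t_B = 1731 × 54/13 = 93474/13 ≈ 7190.31
B and C share a shaft → RPM_C = RPM_B
Stage 2: RPM_D = RPM_C × t_C/t_D = RPM_A × (t_A×t_C)/(t_B×t_D)
Overall ratio = (54×51)/(13×34) = 2754/442
RPM_D = 1731 × 2754/442 = 4767174/442
≈ 10785.46 RPM

10785.46 RPM


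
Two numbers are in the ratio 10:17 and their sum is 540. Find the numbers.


Let A = 10k, B = 17k.
10k + 17k = 540
27k = 540 → k = 540/27 = 20
A = 10×20 = 200, B = 17×20 = 340
= A = 200, B = 340

A = 200, B = 340


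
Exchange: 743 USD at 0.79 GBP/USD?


Amount × rate = 743 × 0.79
= 586.97 GBP

586.97 GBP


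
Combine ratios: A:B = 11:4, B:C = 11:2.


Match B: multiply A:B by 11 → 121:44
Multiply B:C by 4 → 44:8
Combined: 121:44:8
GCD = 1
= 121:44:8

121:44:8


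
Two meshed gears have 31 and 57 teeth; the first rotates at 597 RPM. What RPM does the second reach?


Gear ratio = 31:57 = 31:57
RPM_B = RPM_A × (teeth_A / teeth_B)
= 597 × (31/57)
= 324.7 RPM

324.7 RPM


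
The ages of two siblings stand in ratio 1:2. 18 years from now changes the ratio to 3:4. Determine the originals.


Let A = 1k, B = 2k.
(1k + 18) / (2k + 18) = 3/4
Cross-multiply: 4(1k + 18) = 3(2k + 18)
4k + 72 = 6k + 54
4k - 6k = 54 - 72
-2k = -18
k = -18/-2 = 9
A = 1×9 = 9, B = 2×9 = 18
= A = 9, B = 18

A = 9, B = 18


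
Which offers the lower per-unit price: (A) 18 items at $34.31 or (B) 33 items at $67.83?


Deal A: $34.31/18 = $1.9061/unit
Deal B: $67.83/33 = $2.0555/unit
A is cheaper per unit
= Deal A

Deal A


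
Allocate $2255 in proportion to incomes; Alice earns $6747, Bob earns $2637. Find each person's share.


Total income = 6747 + 2637 = $9384
Alice: $2255 × 6747/9384 = $1621.32
Bob: $2255 × 2637/9384 = $633.68
= Alice: $1621.32, Bob: $633.68

Alice: $1621.32, Bob: $633.68


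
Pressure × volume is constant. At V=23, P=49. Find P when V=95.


Inverse proportion: x × y = constant
k = 23 × 49 = 1127
y₂ = k / 95 = 1127 / 95
= 11.86

11.86


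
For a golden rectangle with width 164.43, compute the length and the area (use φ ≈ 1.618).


φ = (1 + √5) / 2 ≈ 1.618
Length = width × φ = 164.43 × 1.618 = 266.04774
≈ 266.05
Area = width × length = 164.43 × 266.04774 = 43746.2298882 ≈ 43746.23
= Length: 266.05, Area: 43746.23

Length: 266.05, Area: 43746.23


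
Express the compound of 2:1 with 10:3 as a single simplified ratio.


Compound ratio = (2×10) : (1×3)
= 20:3
GCD = 1
= 20:3

20:3


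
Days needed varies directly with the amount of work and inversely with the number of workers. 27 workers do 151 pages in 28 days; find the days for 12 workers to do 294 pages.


Days ∝ work / workers, so d₂ = d₁ × (m₁/m₂) × (w₂/w₁)
Workers factor (inverse): 27/12 = 2.2500
Work factor (direct): 294/151 ≈ 1.9470
d₂ = 28 × 27/12 × 294/151 = (28 × 27 × 294) / (12 × 151) = 222264/1812
≈ 122.66 days

122.66 days


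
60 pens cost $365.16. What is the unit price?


Unit rate = total / quantity
= 365.16 / 60
= $6.09 per unit

$6.09 per unit


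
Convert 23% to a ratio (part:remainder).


23% means 23 parts out of 100; remainder = 77
Part : remainder = 23:77
GCD = 1
= 23:77

23:77


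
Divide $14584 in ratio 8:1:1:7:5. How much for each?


Total parts = 8 + 1 + 1 + 7 + 5 = 22
Part 1: 14584 × 8/22 = 5303.27
Part 2: 14584 × 1/22 = 662.91
Part 3: 14584 × 1/22 = 662.91
Part 4: 14584 × 7/22 = 4640.36
Part 5: 14584 × 5/22 = 3314.55
= Part 1: $5303.27, Part 2: $662.91, Part 3: $662.91, Part 4: $4640.36, Part 5: $3314.55

Part 1: $5303.27, Part 2: $662.91, Part 3: $662.91, Part 4: $4640.36, Part 5: $3314.55


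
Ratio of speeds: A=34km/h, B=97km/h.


Ratio = 34:97
GCD = 1
Simplified = 34:97
Time ratio (same distance) = 97:34
Speed ratio = 34:97

34:97


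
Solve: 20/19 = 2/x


Cross multiply: 20 × x = 19 × 2
20x = 38
x = 38 / 20
= 1.90

1.90


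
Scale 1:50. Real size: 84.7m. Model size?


Model size = real / scale
= 84.7 / 50
= 1.6940 m

1.6940 m


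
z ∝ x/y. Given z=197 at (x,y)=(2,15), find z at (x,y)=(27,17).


z = k·x/y
Solve for k using the known point: k = z·y/x = 197×15/2 = 2955/2 = 1477.5000
Now evaluate at x=27, y=17:
z = k × 27 / 17 = (2955 × 27) / (2 × 17) = 79785/34
≈ 2346.6176

2346.6176


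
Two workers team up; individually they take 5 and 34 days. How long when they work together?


Rate of A = 1/5 per day
Rate of B = 1/34 per day
Combined rate = 1/5 + 1/34 = 39/170 ≈ 0.2294 per day
Days = 1 / combined rate = 170/39
≈ 4.36 days

4.36 days


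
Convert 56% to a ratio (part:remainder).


56% means 56 parts out of 100; remainder = 44
Part : remainder = 56:44
GCD = 4
= 14:11

14:11


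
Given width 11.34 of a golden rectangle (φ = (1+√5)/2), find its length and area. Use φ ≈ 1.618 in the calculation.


φ = (1 + √5) / 2 ≈ 1.618
Length = width × φ = 11.34 × 1.618 = 18.34812
≈ 18.35
Area = width × length = 11.34 × 18.34812 = 208.0676808 ≈ 208.07
= Length: 18.35, Area: 208.07

Length: 18.35, Area: 208.07


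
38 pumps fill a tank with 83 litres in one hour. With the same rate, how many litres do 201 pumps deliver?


Direct proportion: y/x = constant
k = 83/38 ≈ 2.1842
y₂ = k × 201 = 83 × 201 / 38 = 16683/38
≈ 439.03

439.03


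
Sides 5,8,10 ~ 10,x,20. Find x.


Scale factor = 10/5 = 2
Missing side = 8 × 2
= 16.0

16.0


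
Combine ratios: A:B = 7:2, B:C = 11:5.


Match B: multiply A:B by 11 → 77:22
Multiply B:C by 2 → 22:10
Combined: 77:22:10
GCD = 1
= 77:22:10

77:22:10


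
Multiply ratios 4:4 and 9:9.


Compound ratio = (4×9) : (4×9)
= 36:36
GCD = 36
= 1:1

1:1


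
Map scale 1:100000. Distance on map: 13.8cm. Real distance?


Real distance = map distance × scale
= 13.8cm × 100000
= 1380000 cm = 13800.0 m
= 13.800 km

13.800 km


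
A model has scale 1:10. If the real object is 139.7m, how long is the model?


Model size = real / scale
= 139.7 / 10
= 13.9700 m

13.9700 m


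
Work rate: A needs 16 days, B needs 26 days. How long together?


Rate of A = 1/16 per day
Rate of B = 1/26 per day
Combined rate = 1/16 + 1/26 = 42/416 ≈ 0.1010 per day
Days = 1 / combined rate = 416/42
≈ 9.90 days

9.90 days


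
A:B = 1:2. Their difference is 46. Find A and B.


Let A = 1k, B = 2k.
2k - 1k = 46
1k = 46 → k = 46/1 = 46
A = 1×46 = 46, B = 2×46 = 92
= A = 46, B = 92

A = 46, B = 92


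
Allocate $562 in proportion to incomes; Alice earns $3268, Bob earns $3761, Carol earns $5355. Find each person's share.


Total income = 3268 + 3761 + 5355 = $12384
Alice: $562 × 3268/12384 = $148.31
Bob: $562 × 3761/12384 = $170.68
Carol: $562 × 5355/12384 = $243.02
= Alice: $148.31, Bob: $170.68, Carol: $243.02

Alice: $148.31, Bob: $170.68, Carol: $243.02


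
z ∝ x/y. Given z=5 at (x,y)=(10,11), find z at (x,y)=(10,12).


z = k·x/y
Solve for k using the known point: k = z·y/x = 5×11/10 = 55/10 = 5.5000
Now evaluate at x=10, y=12:
z = k × 10 / 12 = (55 × 10) / (10 × 12) = 550/120
≈ 4.5833

4.5833


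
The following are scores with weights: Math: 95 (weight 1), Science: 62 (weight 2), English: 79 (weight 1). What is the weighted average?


Numerator = 95×1 + 62×2 + 79×1
= 95 + 124 + 79
= 298
Total weight = 4
Weighted avg = 298/4
= 74.50

74.50


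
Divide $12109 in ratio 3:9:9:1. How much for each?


Total parts = 3 + 9 + 9 + 1 = 22
Part 1: 12109 × 3/22 = 1651.23
Part 2: 12109 × 9/22 = 4953.68
Part 3: 12109 × 9/22 = 4953.68
Part 4: 12109 × 1/22 = 550.41
= Part 1: $1651.23, Part 2: $4953.68, Part 3: $4953.68, Part 4: $550.41

Part 1: $1651.23, Part 2: $4953.68, Part 3: $4953.68, Part 4: $550.41


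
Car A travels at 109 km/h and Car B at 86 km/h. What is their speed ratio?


Ratio = 109:86
GCD = 1
Simplified = 109:86
Time ratio (same distance) = 86:109
Speed ratio = 109:86

109:86


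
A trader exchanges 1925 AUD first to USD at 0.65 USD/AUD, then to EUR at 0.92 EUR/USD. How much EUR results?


Step 1: 1925 AUD × 0.65 = 1251.25 USD
Step 2: 1251.25 USD × 0.92 = 1151.15 EUR
Implied rate AUD→EUR = 0.65 × 0.92 = 0.5980
= 1151.15 EUR

1151.15 EUR


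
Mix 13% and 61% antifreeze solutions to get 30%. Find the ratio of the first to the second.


Let x parts of 13% mix with y parts of 61%.
13x + 61y = 30(x + y)
13x + 61y = 30x + 30y
x(13 - 30) = y(30 - 61)
x/y = (61 - 30)/(30 - 13) = 31/17
Simplify: 31:17
= 31:17

31:17


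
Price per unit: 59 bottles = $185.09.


Unit rate = total / quantity
= 185.09 / 59
= $3.14 per unit

$3.14 per unit


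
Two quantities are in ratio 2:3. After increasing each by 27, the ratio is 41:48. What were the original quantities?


Let A = 2k, B = 3k.
(2k + 27) / (3k + 27) = 41/48
Cross-multiply: 48(2k + 27) = 41(3k + 27)
96k + 1296 = 123k + 1107
96k - 123k = 1107 - 1296
-27k = -189
k = -189/-27 = 7
A = 2×7 = 14, B = 3×7 = 21
= A = 14, B = 21

A = 14, B = 21


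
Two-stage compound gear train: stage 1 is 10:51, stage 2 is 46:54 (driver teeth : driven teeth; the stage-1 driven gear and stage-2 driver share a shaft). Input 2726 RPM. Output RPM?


Stage 1: RPM_B = RPM_A × t_A/t_B = 2726 × 10/51 = 27260/51 ≈ 534.51
B and C share a shaft → RPM_C = RPM_B
Stage 2: RPM_D = RPM_C × t_C/t_D = RPM_A × (t_A×t_C)/(t_B×t_D)
Overall ratio = (10×46)/(51×54) = 460/2754
RPM_D = 2726 × 460/2754 = 1253960/2754
≈ 455.32 RPM

455.32 RPM


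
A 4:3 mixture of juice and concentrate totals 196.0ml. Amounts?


Total parts = 4 + 3 = 7
juice: 196.0 × 4/7 = 112.0ml
concentrate: 196.0 × 3/7 = 84.0ml
= 112.0ml and 84.0ml

112.0ml and 84.0ml


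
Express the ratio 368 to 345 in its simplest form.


GCD(368, 345) = 23
368/23 : 345/23
= 16:15

16:15


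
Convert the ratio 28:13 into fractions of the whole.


Total parts = 28 + 13 = 41
First part: 28/41 = 28/41
Second part: 13/41 = 13/41
= 28/41 and 13/41

28/41 and 13/41


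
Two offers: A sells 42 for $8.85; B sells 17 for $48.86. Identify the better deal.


Deal A: $8.85/42 = $0.2107/unit
Deal B: $48.86/17 = $2.8741/unit
A is cheaper per unit
= Deal A

Deal A


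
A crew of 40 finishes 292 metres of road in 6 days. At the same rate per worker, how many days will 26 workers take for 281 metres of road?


Days ∝ work / workers, so d₂ = d₁ × (m₁/m₂) × (w₂/w₁)
Workers factor (inverse): 40/26 ≈ 1.5385
Work factor (direct): 281/292 ≈ 0.9623
d₂ = 6 × 40/26 × 281/292 = (6 × 40 × 281) / (26 × 292) = 67440/7592
≈ 8.88 days

8.88 days


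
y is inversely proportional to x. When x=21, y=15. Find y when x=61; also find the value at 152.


Inverse proportion: x × y = constant
k = 21 × 15 = 315
At x=61: k/61 = 5.16
At x=152: k/152 = 2.07
= 5.16 and 2.07

5.16 and 2.07


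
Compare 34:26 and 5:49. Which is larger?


34/26 = 1.3077
5/49 = 0.1020
1.3077 > 0.1020, so 34:26 is greater
= 34:26

34:26


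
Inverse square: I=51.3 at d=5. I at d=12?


I₁d₁² = I₂d₂²
I₂ = I₁ × (d₁/d₂)²
= 51.3 × (5/12)²
= 51.3 × 25/144
= 1282.5/144
≈ 8.9063

8.9063


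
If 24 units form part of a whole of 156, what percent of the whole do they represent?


Percentage = (part / whole) × 100
= (24 / 156) × 100
≈ 15.38%

15.38%


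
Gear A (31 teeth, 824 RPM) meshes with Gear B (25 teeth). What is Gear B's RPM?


Gear ratio = 31:25 = 31:25
RPM_B = RPM_A × (teeth_A / teeth_B)
= 824 × (31/25)
= 1021.8 RPM

1021.8 RPM


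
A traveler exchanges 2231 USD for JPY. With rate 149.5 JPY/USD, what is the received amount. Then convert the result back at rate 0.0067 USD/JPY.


Amount × rate = 2231 × 149.5 = 333534.50 JPY
Round-trip: 333534.50 × 0.0067 = 2234.68 USD
= 333534.50 JPY, then 2234.68 USD

333534.50 JPY, then 2234.68 USD


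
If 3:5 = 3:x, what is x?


Cross multiply: 3 × x = 5 × 3
3x = 15
x = 15 / 3
= 5.00

5.00


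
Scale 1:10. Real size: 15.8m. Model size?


Model size = real / scale
= 15.8 / 10
= 1.5800 m

1.5800 m


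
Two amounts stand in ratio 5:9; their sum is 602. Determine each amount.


Let A = 5k, B = 9k.
5k + 9k = 602
14k = 602 → k = 602/14 = 43
A = 5×43 = 215, B = 9×43 = 387
= A = 215, B = 387

A = 215, B = 387


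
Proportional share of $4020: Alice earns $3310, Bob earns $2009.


Total income = 3310 + 2009 = $5319
Alice: $4020 × 3310/5319 = $2501.64
Bob: $4020 × 2009/5319 = $1518.36
= Alice: $2501.64, Bob: $1518.36

Alice: $2501.64, Bob: $1518.36


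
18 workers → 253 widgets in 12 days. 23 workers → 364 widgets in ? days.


Days ∝ work / workers, so d₂ = d₁ × (m₁/m₂) × (w₂/w₁)
Workers factor (inverse): 18/23 ≈ 0.7826
Work factor (direct): 364/253 ≈ 1.4387
d₂ = 12 × 18/23 × 364/253 = (12 × 18 × 364) / (23 × 253) = 78624/5819
≈ 13.51 days

13.51 days


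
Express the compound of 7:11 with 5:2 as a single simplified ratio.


Compound ratio = (7×5) : (11×2)
= 35:22
GCD = 1
= 35:22

35:22


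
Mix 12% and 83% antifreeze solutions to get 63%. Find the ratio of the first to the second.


Let x parts of 12% mix with y parts of 83%.
12x + 83y = 63(x + y)
12x + 83y = 63x + 63y
x(12 - 63) = y(63 - 83)
x/y = (83 - 63)/(63 - 12) = 20/51
Simplify: 20:51
= 20:51

20:51


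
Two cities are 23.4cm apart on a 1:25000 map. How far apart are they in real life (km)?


Real distance = map distance × scale
= 23.4cm × 25000
= 585000 cm = 5850.0 m
= 5.850 km

5.850 km


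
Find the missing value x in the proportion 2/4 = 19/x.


Cross multiply: 2 × x = 4 × 19
2x = 76
x = 76 / 2
= 38.00

38.00


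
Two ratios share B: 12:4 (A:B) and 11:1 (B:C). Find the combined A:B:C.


Match B: multiply A:B by 11 → 132:44
Multiply B:C by 4 → 44:4
Combined: 132:44:4
GCD = 4
= 33:11:1

33:11:1


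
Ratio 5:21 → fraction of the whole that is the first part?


Total parts = 5 + 21 = 26
First part: 5/26 = 5/26
= 5/26

5/26


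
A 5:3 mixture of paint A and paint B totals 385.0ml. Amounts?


Total parts = 5 + 3 = 8
paint A: 385.0 × 5/8 = 240.6ml
paint B: 385.0 × 3/8 = 144.4ml
= 240.6ml and 144.4ml

240.6ml and 144.4ml


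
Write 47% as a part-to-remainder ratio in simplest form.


47% means 47 parts out of 100; remainder = 53
Part : remainder = 47:53
GCD = 1
= 47:53

47:53


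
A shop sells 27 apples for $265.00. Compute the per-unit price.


Unit rate = total / quantity
= 265.00 / 27
= $9.81 per unit

$9.81 per unit


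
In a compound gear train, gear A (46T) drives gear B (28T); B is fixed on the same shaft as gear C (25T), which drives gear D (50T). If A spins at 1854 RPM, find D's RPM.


Stage 1: RPM_B = RPM_A × t_A/t_B = 1854 × 46/28 = 85284/28 ≈ 3045.86
B and C share a shaft → RPM_C = RPM_B
Stage 2: RPM_D = RPM_C × t_C/t_D = RPM_A × (t_A×t_C)/(t_B×t_D)
Overall ratio = (46×25)/(28×50) = 1150/1400
RPM_D = 1854 × 1150/1400 = 2132100/1400
≈ 1522.93 RPM

1522.93 RPM


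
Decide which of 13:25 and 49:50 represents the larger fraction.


13/25 = 0.5200
49/50 = 0.9800
0.5200 < 0.9800, so 13:25 is less
= 49:50

49:50


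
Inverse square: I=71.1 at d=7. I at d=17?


I₁d₁² = I₂d₂²
I₂ = I₁ × (d₁/d₂)²
= 71.1 × (7/17)²
= 71.1 × 49/289
= 3483.9/289
≈ 12.0550

12.0550


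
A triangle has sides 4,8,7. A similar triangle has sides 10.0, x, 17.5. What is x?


Scale factor = 10.0/4 = 2.5
Missing side = 8 × 2.5
= 20.0

20.0


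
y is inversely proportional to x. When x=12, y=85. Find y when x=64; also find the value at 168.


Inverse proportion: x × y = constant
k = 12 × 85 = 1020
At x=64: k/64 = 15.94
At x=168: k/168 = 6.07
= 15.94 and 6.07

15.94 and 6.07


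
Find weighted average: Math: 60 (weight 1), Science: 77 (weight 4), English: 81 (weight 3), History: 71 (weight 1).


Numerator = 60×1 + 77×4 + 81×3 + 71×1
= 60 + 308 + 243 + 71
= 682
Total weight = 9
Weighted avg = 682/9
= 75.78

75.78


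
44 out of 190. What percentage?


Percentage = (part / whole) × 100
= (44 / 190) × 100
≈ 23.16%

23.16%


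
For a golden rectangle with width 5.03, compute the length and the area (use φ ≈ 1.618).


φ = (1 + √5) / 2 ≈ 1.618
Length = width × φ = 5.03 × 1.618 = 8.13854
≈ 8.14
Area = width × length = 5.03 × 8.13854 = 40.9368562 ≈ 40.94
= Length: 8.14, Area: 40.94

Length: 8.14, Area: 40.94


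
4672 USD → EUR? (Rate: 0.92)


Amount × rate = 4672 × 0.92
= 4298.24 EUR

4298.24 EUR


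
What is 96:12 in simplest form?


GCD(96, 12) = 12
96/12 : 12/12
= 8:1

8:1


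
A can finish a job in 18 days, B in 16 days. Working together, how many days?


Rate of A = 1/18 per day
Rate of B = 1/16 per day
Combined rate = 1/18 + 1/16 = 34/288 ≈ 0.1181 per day
Days = 1 / combined rate = 288/34
≈ 8.47 days

8.47 days


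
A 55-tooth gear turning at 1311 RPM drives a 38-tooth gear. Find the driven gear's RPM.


Gear ratio = 55:38 = 55:38
RPM_B = RPM_A × (teeth_A / teeth_B)
= 1311 × (55/38)
= 1897.5 RPM

1897.5 RPM


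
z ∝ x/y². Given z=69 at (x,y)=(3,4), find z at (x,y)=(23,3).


z = k·x/y²
Solve for k using the known point: k = z·y²/x = 69×16/3 = 1104/3 = 368.0000
Now evaluate at x=23, y=3:
z = k × 23 / 9 = (1104 × 23) / (3 × 9) = 25392/27
≈ 940.4444

940.4444


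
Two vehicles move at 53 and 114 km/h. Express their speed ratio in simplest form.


Ratio = 53:114
GCD = 1
Simplified = 53:114
Time ratio (same distance) = 114:53
Speed ratio = 53:114

53:114


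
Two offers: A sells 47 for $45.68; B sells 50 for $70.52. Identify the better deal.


Deal A: $45.68/47 = $0.9719/unit
Deal B: $70.52/50 = $1.4104/unit
A is cheaper per unit
= Deal A

Deal A


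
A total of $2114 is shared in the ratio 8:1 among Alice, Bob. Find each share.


Total parts = 8 + 1 = 9
Alice: 2114 × 8/9 = 1879.11
Bob: 2114 × 1/9 = 234.89
= Alice: $1879.11, Bob: $234.89

Alice: $1879.11, Bob: $234.89


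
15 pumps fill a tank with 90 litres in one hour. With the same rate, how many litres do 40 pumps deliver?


Direct proportion: y/x = constant
k = 90/15 = 6.0000
y₂ = k × 40 = 90 × 40 / 15 = 3600/15
= 240.00

240.00


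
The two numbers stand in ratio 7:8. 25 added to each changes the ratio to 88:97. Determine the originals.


Let A = 7k, B = 8k.
(7k + 25) / (8k + 25) = 88/97
Cross-multiply: 97(7k + 25) = 88(8k + 25)
679k + 2425 = 704k + 2200
679k - 704k = 2200 - 2425
-25k = -225
k = -225/-25 = 9
A = 7×9 = 63, B = 8×9 = 72
= A = 63, B = 72

A = 63, B = 72


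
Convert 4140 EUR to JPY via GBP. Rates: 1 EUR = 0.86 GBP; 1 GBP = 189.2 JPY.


Step 1: 4140 EUR × 0.86 = 3560.40 GBP
Step 2: 3560.40 GBP × 189.2 = 673627.68 JPY
Implied rate EUR→JPY = 0.86 × 189.2 = 162.7120
= 673627.68 JPY

673627.68 JPY


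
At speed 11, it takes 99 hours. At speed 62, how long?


Inverse proportion: x × y = constant
k = 11 × 99 = 1089
y₂ = k / 62 = 1089 / 62
= 17.56

17.56


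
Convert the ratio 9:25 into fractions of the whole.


Total parts = 9 + 25 = 34
First part: 9/34 = 9/34
Second part: 25/34 = 25/34
= 9/34 and 25/34

9/34 and 25/34


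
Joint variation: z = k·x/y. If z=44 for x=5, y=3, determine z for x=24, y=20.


z = k·x/y
Solve for k using the known point: k = z·y/x = 44×3/5 = 132/5 = 26.4000
Now evaluate at x=24, y=20:
z = k × 24 / 20 = (132 × 24) / (5 × 20) = 3168/100
= 31.6800

31.6800


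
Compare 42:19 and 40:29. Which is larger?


42/19 = 2.2105
40/29 = 1.3793
2.2105 > 1.3793, so 42:19 is greater
= 42:19

42:19


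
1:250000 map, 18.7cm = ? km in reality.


Real distance = map distance × scale
= 18.7cm × 250000
= 4675000 cm = 46750.0 m
= 46.750 km

46.750 km


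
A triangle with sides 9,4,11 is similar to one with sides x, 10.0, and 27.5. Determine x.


Scale factor = 10.0/4 = 2.5
Missing side = 9 × 2.5
= 22.5

22.5


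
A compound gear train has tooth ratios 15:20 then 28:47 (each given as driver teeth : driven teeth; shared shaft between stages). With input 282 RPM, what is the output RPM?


Stage 1: RPM_B = RPM_A × t_A/t_B = 282 × 15/20 = 4230/20 = 211.50
B and C share a shaft → RPM_C = RPM_B
Stage 2: RPM_D = RPM_C × t_C/t_D = RPM_A × (t_A×t_C)/(t_B×t_D)
Overall ratio = (15×28)/(20×47) = 420/940
RPM_D = 282 × 420/940 = 118440/940
= 126.00 RPM

126.00 RPM


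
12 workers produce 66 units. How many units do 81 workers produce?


Direct proportion: y/x = constant
k = 66/12 = 5.5000
y₂ = k × 81 = 66 × 81 / 12 = 5346/12
= 445.50

445.50


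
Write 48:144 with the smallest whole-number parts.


GCD(48, 144) = 48
48/48 : 144/48
= 1:3

1:3


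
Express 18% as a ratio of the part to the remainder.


18% means 18 parts out of 100; remainder = 82
Part : remainder = 18:82
GCD = 2
= 9:41

9:41


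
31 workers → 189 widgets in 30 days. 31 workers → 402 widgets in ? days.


Days ∝ work / workers, so d₂ = d₁ × (m₁/m₂) × (w₂/w₁)
Workers factor (inverse): 31/31 = 1.0000
Work factor (direct): 402/189 ≈ 2.1270
d₂ = 30 × 31/31 × 402/189 = (30 × 31 × 402) / (31 × 189) = 373860/5859
≈ 63.81 days

63.81 days


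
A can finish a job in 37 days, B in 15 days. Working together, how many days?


Rate of A = 1/37 per day
Rate of B = 1/15 per day
Combined rate = 1/37 + 1/15 = 52/555 ≈ 0.0937 per day
Days = 1 / combined rate = 555/52
≈ 10.67 days

10.67 days


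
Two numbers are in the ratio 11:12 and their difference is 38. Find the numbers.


Let A = 11k, B = 12k.
12k - 11k = 38
1k = 38 → k = 38/1 = 38
A = 11×38 = 418, B = 12×38 = 456
= A = 418, B = 456

A = 418, B = 456


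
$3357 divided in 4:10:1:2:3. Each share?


Total parts = 4 + 10 + 1 + 2 + 3 = 20
Part 1: 3357 × 4/20 = 671.40
Part 2: 3357 × 10/20 = 1678.50
Part 3: 3357 × 1/20 = 167.85
Part 4: 3357 × 2/20 = 335.70
Part 5: 3357 × 3/20 = 503.55
= Part 1: $671.40, Part 2: $1678.50, Part 3: $167.85, Part 4: $335.70, Part 5: $503.55

Part 1: $671.40, Part 2: $1678.50, Part 3: $167.85, Part 4: $335.70, Part 5: $503.55


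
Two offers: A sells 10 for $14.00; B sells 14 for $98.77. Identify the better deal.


Deal A: $14.00/10 = $1.4000/unit
Deal B: $98.77/14 = $7.0550/unit
A is cheaper per unit
= Deal A

Deal A


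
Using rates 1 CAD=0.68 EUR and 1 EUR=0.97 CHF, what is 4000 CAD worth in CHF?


Step 1: 4000 CAD × 0.68 = 2720.00 EUR
Step 2: 2720.00 EUR × 0.97 = 2638.40 CHF
Implied rate CAD→CHF = 0.68 × 0.97 = 0.6596
= 2638.40 CHF

2638.40 CHF


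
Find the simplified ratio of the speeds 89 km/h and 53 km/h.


Ratio = 89:53
GCD = 1
Simplified = 89:53
Time ratio (same distance) = 53:89
Speed ratio = 89:53

89:53


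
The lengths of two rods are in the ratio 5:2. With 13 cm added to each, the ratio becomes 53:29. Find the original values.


Let A = 5k, B = 2k.
(5k + 13) / (2k + 13) = 53/29
Cross-multiply: 29(5k + 13) = 53(2k + 13)
145k + 377 = 106k + 689
145k - 106k = 689 - 377
39k = 312
k = 312/39 = 8
A = 5×8 = 40, B = 2×8 = 16
= A = 40, B = 16

A = 40, B = 16


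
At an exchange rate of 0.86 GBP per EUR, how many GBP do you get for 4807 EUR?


Amount × rate = 4807 × 0.86
= 4134.02 GBP

4134.02 GBP


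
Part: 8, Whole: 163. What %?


Percentage = (part / whole) × 100
= (8 / 163) × 100
≈ 4.91%

4.91%


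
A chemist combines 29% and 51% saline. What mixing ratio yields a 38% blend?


Let x parts of 29% mix with y parts of 51%.
29x + 51y = 38(x + y)
29x + 51y = 38x + 38y
x(29 - 38) = y(38 - 51)
x/y = (51 - 38)/(38 - 29) = 13/9
Simplify: 13:9
= 13:9

13:9


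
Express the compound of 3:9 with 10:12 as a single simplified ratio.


Compound ratio = (3×10) : (9×12)
= 30:108
GCD = 6
= 5:18

5:18


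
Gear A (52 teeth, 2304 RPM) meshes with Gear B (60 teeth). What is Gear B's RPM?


Gear ratio = 52:60 = 13:15
RPM_B = RPM_A × (teeth_A / teeth_B)
= 2304 × (52/60)
= 1996.8 RPM

1996.8 RPM


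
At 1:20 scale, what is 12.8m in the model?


Model size = real / scale
= 12.8 / 20
= 0.6400 m

0.6400 m


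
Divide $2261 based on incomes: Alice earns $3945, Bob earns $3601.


Total income = 3945 + 3601 = $7546
Alice: $2261 × 3945/7546 = $1182.04
Bob: $2261 × 3601/7546 = $1078.96
= Alice: $1182.04, Bob: $1078.96

Alice: $1182.04, Bob: $1078.96


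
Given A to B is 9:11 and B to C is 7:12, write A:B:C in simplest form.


Match B: multiply A:B by 7 → 63:77
Multiply B:C by 11 → 77:132
Combined: 63:77:132
GCD = 1
= 63:77:132

63:77:132


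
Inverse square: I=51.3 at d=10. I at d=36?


I₁d₁² = I₂d₂²
I₂ = I₁ × (d₁/d₂)²
= 51.3 × (10/36)²
= 51.3 × 100/1296
= 5130/1296
≈ 3.9583

3.9583


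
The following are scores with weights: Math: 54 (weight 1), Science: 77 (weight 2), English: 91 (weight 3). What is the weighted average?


Numerator = 54×1 + 77×2 + 91×3
= 54 + 154 + 273
= 481
Total weight = 6
Weighted avg = 481/6
= 80.17

80.17


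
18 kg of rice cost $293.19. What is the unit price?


Unit rate = total / quantity
= 293.19 / 18
= $16.29 per unit

$16.29 per unit


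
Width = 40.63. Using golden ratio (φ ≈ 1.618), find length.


φ = (1 + √5) / 2 ≈ 1.618
Length = width × φ = 40.63 × 1.618 = 65.73934
≈ 65.74

65.74


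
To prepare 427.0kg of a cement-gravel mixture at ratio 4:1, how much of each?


Total parts = 4 + 1 = 5
cement: 427.0 × 4/5 = 341.6kg
gravel: 427.0 × 1/5 = 85.4kg
= 341.6kg and 85.4kg

341.6kg and 85.4kg


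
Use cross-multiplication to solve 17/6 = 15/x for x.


Cross multiply: 17 × x = 6 × 15
17x = 90
x = 90 / 17
= 5.29

5.29


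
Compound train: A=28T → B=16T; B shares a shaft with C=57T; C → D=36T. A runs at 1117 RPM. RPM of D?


Stage 1: RPM_B = RPM_A × t_A/t_B = 1117 × 28/16 = 31276/16 = 1954.75
B and C share a shaft → RPM_C = RPM_B
Stage 2: RPM_D = RPM_C × t_C/t_D = RPM_A × (t_A×t_C)/(t_B×t_D)
Overall ratio = (28×57)/(16×36) = 1596/576
RPM_D = 1117 × 1596/576 = 1782732/576
≈ 3095.02 RPM

3095.02 RPM


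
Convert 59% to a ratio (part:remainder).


59% means 59 parts out of 100; remainder = 41
Part : remainder = 59:41
GCD = 1
= 59:41

59:41


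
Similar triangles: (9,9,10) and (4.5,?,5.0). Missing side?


Scale factor = 4.5/9 = 0.5
Missing side = 9 × 0.5
= 4.5

4.5


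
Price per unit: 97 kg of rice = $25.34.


Unit rate = total / quantity
= 25.34 / 97
= $0.26 per unit

$0.26 per unit


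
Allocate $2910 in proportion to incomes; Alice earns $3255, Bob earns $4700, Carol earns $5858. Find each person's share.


Total income = 3255 + 4700 + 5858 = $13813
Alice: $2910 × 3255/13813 = $685.73
Bob: $2910 × 4700/13813 = $990.15
Carol: $2910 × 5858/13813 = $1234.11
= Alice: $685.73, Bob: $990.15, Carol: $1234.11

Alice: $685.73, Bob: $990.15, Carol: $1234.11


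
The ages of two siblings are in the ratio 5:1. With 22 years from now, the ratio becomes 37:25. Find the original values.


Let A = 5k, B = 1k.
(5k + 22) / (1k + 22) = 37/25
Cross-multiply: 25(5k + 22) = 37(1k + 22)
125k + 550 = 37k + 814
125k - 37k = 814 - 550
88k = 264
k = 264/88 = 3
A = 5×3 = 15, B = 1×3 = 3
= A = 15, B = 3

A = 15, B = 3


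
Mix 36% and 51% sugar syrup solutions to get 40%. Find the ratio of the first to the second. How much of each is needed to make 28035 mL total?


Let x parts of 36% mix with y parts of 51%.
36x + 51y = 40(x + y)
36x + 51y = 40x + 40y
x(36 - 40) = y(40 - 51)
x/y = (51 - 40)/(40 - 36) = 11/4
Simplify: 11:4
Total parts = 15; one part = 28035/15 = 1869.00 mL
36% solution: 11×1869.00 = 20559.00 mL
51% solution: 4×1869.00 = 7476.00 mL
= ratio 11:4; 20559.00 mL and 7476.00 mL

ratio 11:4; 20559.00 mL and 7476.00 mL


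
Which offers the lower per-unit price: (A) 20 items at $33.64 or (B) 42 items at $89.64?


Deal A: $33.64/20 = $1.6820/unit
Deal B: $89.64/42 = $2.1343/unit
A is cheaper per unit
= Deal A

Deal A


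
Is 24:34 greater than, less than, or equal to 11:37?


24/34 = 0.7059
11/37 = 0.2973
0.7059 > 0.2973, so 24:34 is greater
= greater than

greater than


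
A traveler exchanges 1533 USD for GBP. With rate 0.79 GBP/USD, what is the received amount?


Amount × rate = 1533 × 0.79
= 1211.07 GBP

1211.07 GBP


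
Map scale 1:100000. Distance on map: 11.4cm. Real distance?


Real distance = map distance × scale
= 11.4cm × 100000
= 1140000 cm = 11400.0 m
= 11.400 km

11.400 km


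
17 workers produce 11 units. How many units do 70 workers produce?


Direct proportion: y/x = constant
k = 11/17 ≈ 0.6471
y₂ = k × 70 = 11 × 70 / 17 = 770/17
≈ 45.29

45.29


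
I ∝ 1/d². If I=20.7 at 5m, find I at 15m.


I₁d₁² = I₂d₂²
I₂ = I₁ × (d₁/d₂)²
= 20.7 × (5/15)²
= 20.7 × 25/225
= 517.5/225
= 2.3000

2.3000


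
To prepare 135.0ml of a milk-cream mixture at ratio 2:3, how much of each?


Total parts = 2 + 3 = 5
milk: 135.0 × 2/5 = 54.0ml
cream: 135.0 × 3/5 = 81.0ml
= 54.0ml and 81.0ml

54.0ml and 81.0ml


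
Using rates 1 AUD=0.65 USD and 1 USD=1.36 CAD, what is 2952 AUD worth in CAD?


Step 1: 2952 AUD × 0.65 = 1918.80 USD
Step 2: 1918.80 USD × 1.36 = 2609.57 CAD
Implied rate AUD→CAD = 0.65 × 1.36 = 0.8840
= 2609.57 CAD

2609.57 CAD


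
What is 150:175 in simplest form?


GCD(150, 175) = 25
150/25 : 175/25
= 6:7

6:7


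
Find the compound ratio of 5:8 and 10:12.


Compound ratio = (5×10) : (8×12)
= 50:96
GCD = 2
= 25:48

25:48


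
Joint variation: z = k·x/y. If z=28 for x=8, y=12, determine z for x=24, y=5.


z = k·x/y
Solve for k using the known point: k = z·y/x = 28×12/8 = 336/8 = 42.0000
Now evaluate at x=24, y=5:
z = k × 24 / 5 = (336 × 24) / (8 × 5) = 8064/40
= 201.6000

201.6000


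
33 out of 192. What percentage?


Percentage = (part / whole) × 100
= (33 / 192) × 100
≈ 17.19%

17.19%


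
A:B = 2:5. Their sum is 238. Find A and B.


Let A = 2k, B = 5k.
2k + 5k = 238
7k = 238 → k = 238/7 = 34
A = 2×34 = 68, B = 5×34 = 170
= A = 68, B = 170

A = 68, B = 170


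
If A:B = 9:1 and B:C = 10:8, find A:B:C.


Match B: multiply A:B by 10 → 90:10
Multiply B:C by 1 → 10:8
Combined: 90:10:8
GCD = 2
= 45:5:4

45:5:4


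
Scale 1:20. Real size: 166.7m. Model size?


Model size = real / scale
= 166.7 / 20
= 8.3350 m

8.3350 m


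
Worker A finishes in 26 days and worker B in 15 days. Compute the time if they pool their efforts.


Rate of A = 1/26 per day
Rate of B = 1/15 per day
Combined rate = 1/26 + 1/15 = 41/390 ≈ 0.1051 per day
Days = 1 / combined rate = 390/41
≈ 9.51 days

9.51 days


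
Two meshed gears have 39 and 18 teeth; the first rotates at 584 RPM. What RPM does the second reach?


Gear ratio = 39:18 = 13:6
RPM_B = RPM_A × (teeth_A / teeth_B)
= 584 × (39/18)
= 1265.3 RPM

1265.3 RPM


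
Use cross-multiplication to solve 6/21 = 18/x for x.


Cross multiply: 6 × x = 21 × 18
6x = 378
x = 378 / 6
= 63.00

63.00


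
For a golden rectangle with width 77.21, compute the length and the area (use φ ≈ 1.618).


φ = (1 + √5) / 2 ≈ 1.618
Length = width × φ = 77.21 × 1.618 = 124.92578
≈ 124.93
Area = width × length = 77.21 × 124.92578 = 9645.5194738 ≈ 9645.52
= Length: 124.93, Area: 9645.52

Length: 124.93, Area: 9645.52


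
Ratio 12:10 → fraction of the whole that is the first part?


Total parts = 12 + 10 = 22
First part: 12/22 = 6/11
= 6/11

6/11


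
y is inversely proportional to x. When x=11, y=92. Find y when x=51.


Inverse proportion: x × y = constant
k = 11 × 92 = 1012
y₂ = k / 51 = 1012 / 51
= 19.84

19.84


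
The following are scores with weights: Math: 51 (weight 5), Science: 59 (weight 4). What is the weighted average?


Numerator = 51×5 + 59×4
= 255 + 236
= 491
Total weight = 9
Weighted avg = 491/9
= 54.56

54.56


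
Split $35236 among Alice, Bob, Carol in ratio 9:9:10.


Total parts = 9 + 9 + 10 = 28
Alice: 35236 × 9/28 = 11325.86
Bob: 35236 × 9/28 = 11325.86
Carol: 35236 × 10/28 = 12584.29
= Alice: $11325.86, Bob: $11325.86, Carol: $12584.29

Alice: $11325.86, Bob: $11325.86, Carol: $12584.29


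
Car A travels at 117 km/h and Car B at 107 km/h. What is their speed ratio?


Ratio = 117:107
GCD = 1
Simplified = 117:107
Time ratio (same distance) = 107:117
Speed ratio = 117:107

117:107


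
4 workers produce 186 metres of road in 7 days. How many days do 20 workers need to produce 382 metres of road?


Days ∝ work / workers, so d₂ = d₁ × (m₁/m₂) × (w₂/w₁)
Workers factor (inverse): 4/20 = 0.2000
Work factor (direct): 382/186 ≈ 2.0538
d₂ = 7 × 4/20 × 382/186 = (7 × 4 × 382) / (20 × 186) = 10696/3720
≈ 2.88 days

2.88 days


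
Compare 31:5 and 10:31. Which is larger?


31/5 = 6.2000
10/31 = 0.3226
6.2000 > 0.3226, so 31:5 is greater
= 31:5

31:5


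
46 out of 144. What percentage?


Percentage = (part / whole) × 100
= (46 / 144) × 100
≈ 31.94%

31.94%


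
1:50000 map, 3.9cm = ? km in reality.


Real distance = map distance × scale
= 3.9cm × 50000
= 195000 cm = 1950.0 m
= 1.950 km

1.950 km


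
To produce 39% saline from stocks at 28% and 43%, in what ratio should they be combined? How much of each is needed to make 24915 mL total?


Let x parts of 28% mix with y parts of 43%.
28x + 43y = 39(x + y)
28x + 43y = 39x + 39y
x(28 - 39) = y(39 - 43)
x/y = (43 - 39)/(39 - 28) = 4/11
Simplify: 4:11
Total parts = 15; one part = 24915/15 = 1661.00 mL
28% solution: 4×1661.00 = 6644.00 mL
43% solution: 11×1661.00 = 18271.00 mL
= ratio 4:11; 6644.00 mL and 18271.00 mL

ratio 4:11; 6644.00 mL and 18271.00 mL


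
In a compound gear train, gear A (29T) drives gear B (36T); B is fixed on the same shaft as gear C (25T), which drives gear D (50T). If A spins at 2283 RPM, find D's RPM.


Stage 1: RPM_B = RPM_A × t_A/t_B = 2283 × 29/36 = 66207/36 ≈ 1839.08
B and C share a shaft → RPM_C = RPM_B
Stage 2: RPM_D = RPM_C × t_C/t_D = RPM_A × (t_A×t_C)/(t_B×t_D)
Overall ratio = (29×25)/(36×50) = 725/1800
RPM_D = 2283 × 725/1800 = 1655175/1800
≈ 919.54 RPM

919.54 RPM


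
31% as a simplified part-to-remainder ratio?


31% means 31 parts out of 100; remainder = 69
Part : remainder = 31:69
GCD = 1
= 31:69

31:69


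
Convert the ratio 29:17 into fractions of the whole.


Total parts = 29 + 17 = 46
First part: 29/46 = 29/46
Second part: 17/46 = 17/46
= 29/46 and 17/46

29/46 and 17/46


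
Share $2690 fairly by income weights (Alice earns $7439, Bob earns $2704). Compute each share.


Total income = 7439 + 2704 = $10143
Alice: $2690 × 7439/10143 = $1972.88
Bob: $2690 × 2704/10143 = $717.12
= Alice: $1972.88, Bob: $717.12

Alice: $1972.88, Bob: $717.12


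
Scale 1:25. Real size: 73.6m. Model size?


Model size = real / scale
= 73.6 / 25
= 2.9440 m

2.9440 m


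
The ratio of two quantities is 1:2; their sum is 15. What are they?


Let A = 1k, B = 2k.
1k + 2k = 15
3k = 15 → k = 15/3 = 5
A = 1×5 = 5, B = 2×5 = 10
= A = 5, B = 10

A = 5, B = 10


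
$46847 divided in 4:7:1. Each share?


Total parts = 4 + 7 + 1 = 12
Part 1: 46847 × 4/12 = 15615.67
Part 2: 46847 × 7/12 = 27327.42
Part 3: 46847 × 1/12 = 3903.92
= Part 1: $15615.67, Part 2: $27327.42, Part 3: $3903.92

Part 1: $15615.67, Part 2: $27327.42, Part 3: $3903.92


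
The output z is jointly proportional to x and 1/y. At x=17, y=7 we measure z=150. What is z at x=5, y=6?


z = k·x/y
Solve for k using the known point: k = z·y/x = 150×7/17 = 1050/17 ≈ 61.7647
Now evaluate at x=5, y=6:
z = k × 5 / 6 = (1050 × 5) / (17 × 6) = 5250/102
≈ 51.4706

51.4706


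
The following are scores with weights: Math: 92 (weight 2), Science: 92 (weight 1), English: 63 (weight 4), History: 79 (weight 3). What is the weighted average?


Numerator = 92×2 + 92×1 + 63×4 + 79×3
= 184 + 92 + 252 + 237
= 765
Total weight = 10
Weighted avg = 765/10
= 76.50

76.50


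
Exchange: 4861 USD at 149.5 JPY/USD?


Amount × rate = 4861 × 149.5
= 726719.50 JPY

726719.50 JPY


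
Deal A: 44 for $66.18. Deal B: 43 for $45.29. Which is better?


Deal A: $66.18/44 = $1.5041/unit
Deal B: $45.29/43 = $1.0533/unit
B is cheaper per unit
= Deal B

Deal B


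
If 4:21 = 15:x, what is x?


Cross multiply: 4 × x = 21 × 15
4x = 315
x = 315 / 4
= 78.75

78.75


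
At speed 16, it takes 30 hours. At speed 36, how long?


Inverse proportion: x × y = constant
k = 16 × 30 = 480
y₂ = k / 36 = 480 / 36
= 13.33

13.33


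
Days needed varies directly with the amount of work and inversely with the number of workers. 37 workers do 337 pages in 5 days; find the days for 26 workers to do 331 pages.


Days ∝ work / workers, so d₂ = d₁ × (m₁/m₂) × (w₂/w₁)
Workers factor (inverse): 37/26 ≈ 1.4231
Work factor (direct): 331/337 ≈ 0.9822
d₂ = 5 × 37/26 × 331/337 = (5 × 37 × 331) / (26 × 337) = 61235/8762
≈ 6.99 days

6.99 days


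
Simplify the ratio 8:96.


GCD(8, 96) = 8
8/8 : 96/8
= 1:12

1:12


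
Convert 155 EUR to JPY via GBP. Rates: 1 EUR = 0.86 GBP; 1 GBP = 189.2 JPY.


Step 1: 155 EUR × 0.86 = 133.30 GBP
Step 2: 133.30 GBP × 189.2 = 25220.36 JPY
Implied rate EUR→JPY = 0.86 × 189.2 = 162.7120
= 25220.36 JPY

25220.36 JPY
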